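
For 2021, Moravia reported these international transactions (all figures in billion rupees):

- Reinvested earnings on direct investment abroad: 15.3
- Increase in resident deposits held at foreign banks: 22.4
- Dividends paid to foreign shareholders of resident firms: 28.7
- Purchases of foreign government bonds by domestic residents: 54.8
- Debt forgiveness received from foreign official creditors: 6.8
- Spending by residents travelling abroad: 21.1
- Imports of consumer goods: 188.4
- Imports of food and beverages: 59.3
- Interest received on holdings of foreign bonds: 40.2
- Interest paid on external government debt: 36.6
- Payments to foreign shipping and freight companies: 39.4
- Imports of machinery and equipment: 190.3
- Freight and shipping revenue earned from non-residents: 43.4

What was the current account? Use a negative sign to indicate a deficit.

-464.9

Goods: -188.4 - 190.3 - 59.3 = -438.0
Services: -21.1 + 43.4 - 39.4 = -17.1
Primary income: -36.6 + 15.3 + 40.2 - 28.7 = -9.8
Current account = (-438.0) + (-17.1) + (-9.8) = -464.9
(Excluded from the current account — financial account: increase in resident deposits held at foreign banks 22.4, purchases of foreign government bonds by domestic residents 54.8; capital account: debt forgiveness received from foreign official creditors 6.8.)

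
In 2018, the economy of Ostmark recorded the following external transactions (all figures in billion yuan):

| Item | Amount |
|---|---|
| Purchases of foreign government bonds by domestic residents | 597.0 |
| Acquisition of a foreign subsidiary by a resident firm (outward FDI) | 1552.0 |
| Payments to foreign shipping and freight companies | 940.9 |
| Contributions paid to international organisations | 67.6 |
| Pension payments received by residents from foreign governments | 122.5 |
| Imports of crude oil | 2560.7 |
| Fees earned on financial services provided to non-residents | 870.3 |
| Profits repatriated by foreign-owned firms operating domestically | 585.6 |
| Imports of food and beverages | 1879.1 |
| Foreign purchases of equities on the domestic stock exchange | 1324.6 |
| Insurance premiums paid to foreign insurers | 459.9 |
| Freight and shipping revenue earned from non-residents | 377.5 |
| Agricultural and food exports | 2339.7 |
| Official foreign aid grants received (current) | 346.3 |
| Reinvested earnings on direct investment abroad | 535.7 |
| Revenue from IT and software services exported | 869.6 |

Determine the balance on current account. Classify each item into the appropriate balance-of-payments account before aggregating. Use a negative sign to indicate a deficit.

-1032.2

Goods: -1879.1 - 2560.7 + 2339.7 = -2100.1
Services: 377.5 - 459.9 - 940.9 + 870.3 + 869.6 = 716.6
Primary income: 535.7 - 585.6 = -49.9
Secondary income: 122.5 + 346.3 - 67.6 = 401.2
Current account = (-2100.1) + 716.6 + (-49.9) + 401.2 = -1032.2
(Excluded from the current account — financial account: purchases of foreign government bonds by domestic residents 597.0, acquisition of a foreign subsidiary by a resident firm (outward FDI) 1552.0, foreign purchases of equities on the domestic stock exchange 1324.6.)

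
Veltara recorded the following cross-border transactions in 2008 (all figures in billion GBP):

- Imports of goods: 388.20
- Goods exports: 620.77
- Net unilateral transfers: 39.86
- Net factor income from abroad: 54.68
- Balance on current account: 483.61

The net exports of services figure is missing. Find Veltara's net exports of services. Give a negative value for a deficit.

Current account = goods balance + services balance + net primary income + net secondary income
Sum of the known components = 327.11
Net exports of services = CA - (known components) = 483.61 - 327.11 = 156.50

156.50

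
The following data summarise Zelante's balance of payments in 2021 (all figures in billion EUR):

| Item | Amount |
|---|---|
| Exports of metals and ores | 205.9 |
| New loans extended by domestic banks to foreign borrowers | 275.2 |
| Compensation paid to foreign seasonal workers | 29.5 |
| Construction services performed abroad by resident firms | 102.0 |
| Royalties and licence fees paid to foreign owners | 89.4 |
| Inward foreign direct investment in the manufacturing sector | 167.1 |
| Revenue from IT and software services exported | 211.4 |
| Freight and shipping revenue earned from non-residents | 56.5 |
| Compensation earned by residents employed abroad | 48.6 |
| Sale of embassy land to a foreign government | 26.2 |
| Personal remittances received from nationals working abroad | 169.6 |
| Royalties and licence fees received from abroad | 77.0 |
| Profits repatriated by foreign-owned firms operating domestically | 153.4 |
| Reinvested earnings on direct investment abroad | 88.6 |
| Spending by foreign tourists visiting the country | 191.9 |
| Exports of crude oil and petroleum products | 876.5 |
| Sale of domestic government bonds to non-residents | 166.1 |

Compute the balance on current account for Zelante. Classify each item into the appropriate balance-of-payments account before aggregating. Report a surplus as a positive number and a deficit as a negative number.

Goods: 205.9 + 876.5 = 1082.4
Services: -89.4 + 102.0 + 191.9 + 56.5 + 211.4 + 77.0 = 549.4
Primary income: 88.6 - 153.4 + 48.6 - 29.5 = -45.7
Secondary income: 169.6
Current account = 1082.4 + 549.4 + (-45.7) + 169.6 = 1755.7
(Excluded from the current account — financial account: new loans extended by domestic banks to foreign borrowers 275.2, inward foreign direct investment in the manufacturing sector 167.1, sale of domestic government bonds to non-residents 166.1; capital account: sale of embassy land to a foreign government 26.2.)

1755.7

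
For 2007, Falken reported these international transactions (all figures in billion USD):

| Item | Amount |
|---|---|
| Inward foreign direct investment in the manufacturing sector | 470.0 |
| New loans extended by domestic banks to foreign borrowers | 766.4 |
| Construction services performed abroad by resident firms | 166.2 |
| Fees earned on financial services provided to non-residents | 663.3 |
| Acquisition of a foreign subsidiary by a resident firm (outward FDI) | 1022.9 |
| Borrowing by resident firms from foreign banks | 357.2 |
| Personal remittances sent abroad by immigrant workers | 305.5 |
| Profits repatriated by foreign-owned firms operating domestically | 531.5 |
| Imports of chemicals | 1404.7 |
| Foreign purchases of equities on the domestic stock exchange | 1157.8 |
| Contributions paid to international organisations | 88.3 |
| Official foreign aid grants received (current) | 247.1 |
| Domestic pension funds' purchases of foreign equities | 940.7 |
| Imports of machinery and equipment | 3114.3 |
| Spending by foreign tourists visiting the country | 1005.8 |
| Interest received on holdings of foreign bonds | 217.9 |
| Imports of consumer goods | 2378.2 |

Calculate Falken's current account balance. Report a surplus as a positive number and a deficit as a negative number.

Goods: -1404.7 - 3114.3 - 2378.2 = -6897.2
Services: 1005.8 + 663.3 + 166.2 = 1835.3
Primary income: 217.9 - 531.5 = -313.6
Secondary income: 247.1 - 88.3 - 305.5 = -146.7
Current account = (-6897.2) + 1835.3 + (-313.6) + (-146.7) = -5522.2
(Excluded from the current account — financial account: inward foreign direct investment in the manufacturing sector 470.0, new loans extended by domestic banks to foreign borrowers 766.4, acquisition of a foreign subsidiary by a resident firm (outward FDI) 1022.9, borrowing by resident firms from foreign banks 357.2, foreign purchases of equities on the domestic stock exchange 1157.8, domestic pension funds' purchases of foreign equities 940.7.)

-5522.2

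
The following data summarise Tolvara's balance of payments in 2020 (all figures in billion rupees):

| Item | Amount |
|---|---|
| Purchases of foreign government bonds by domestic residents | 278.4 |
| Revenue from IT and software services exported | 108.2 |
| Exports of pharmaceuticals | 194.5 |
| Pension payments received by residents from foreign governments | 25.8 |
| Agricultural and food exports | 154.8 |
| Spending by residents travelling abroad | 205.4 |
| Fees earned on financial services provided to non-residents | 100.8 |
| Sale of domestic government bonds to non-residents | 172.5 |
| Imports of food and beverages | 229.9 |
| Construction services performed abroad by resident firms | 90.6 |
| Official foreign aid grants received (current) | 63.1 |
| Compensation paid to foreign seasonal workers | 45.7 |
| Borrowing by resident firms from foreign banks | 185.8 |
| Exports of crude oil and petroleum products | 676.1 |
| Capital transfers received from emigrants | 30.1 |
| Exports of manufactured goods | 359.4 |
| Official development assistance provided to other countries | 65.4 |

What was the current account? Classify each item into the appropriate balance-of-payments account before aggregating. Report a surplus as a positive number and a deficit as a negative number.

1226.9

Goods: 359.4 + 154.8 + 676.1 + 194.5 - 229.9 = 1154.9
Services: 100.8 + 108.2 + 90.6 - 205.4 = 94.2
Primary income: -45.7
Secondary income: 25.8 - 65.4 + 63.1 = 23.5
Current account = 1154.9 + 94.2 + (-45.7) + 23.5 = 1226.9
(Excluded from the current account — financial account: purchases of foreign government bonds by domestic residents 278.4, sale of domestic government bonds to non-residents 172.5, borrowing by resident firms from foreign banks 185.8; capital account: capital transfers received from emigrants 30.1.)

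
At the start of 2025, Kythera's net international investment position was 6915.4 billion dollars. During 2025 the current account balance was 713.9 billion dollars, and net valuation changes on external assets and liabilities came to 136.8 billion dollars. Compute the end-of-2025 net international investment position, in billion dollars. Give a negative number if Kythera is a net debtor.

7766.1

Change in NIIP = current account + net valuation change = 713.9 + 136.8 = 850.7
End-of-year NIIP = 6915.4 + 850.7 = 7766.1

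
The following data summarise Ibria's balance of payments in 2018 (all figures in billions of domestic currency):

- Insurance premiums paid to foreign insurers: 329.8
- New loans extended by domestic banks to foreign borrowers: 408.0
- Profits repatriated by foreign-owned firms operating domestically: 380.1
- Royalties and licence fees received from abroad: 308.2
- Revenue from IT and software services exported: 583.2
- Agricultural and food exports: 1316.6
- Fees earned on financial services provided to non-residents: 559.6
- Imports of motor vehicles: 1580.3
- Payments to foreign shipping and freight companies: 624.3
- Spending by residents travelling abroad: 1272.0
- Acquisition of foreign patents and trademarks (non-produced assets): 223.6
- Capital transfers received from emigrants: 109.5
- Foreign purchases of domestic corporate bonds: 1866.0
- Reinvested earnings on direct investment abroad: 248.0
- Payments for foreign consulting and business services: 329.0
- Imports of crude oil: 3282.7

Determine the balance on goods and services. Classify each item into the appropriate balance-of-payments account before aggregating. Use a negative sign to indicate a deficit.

-4650.5

Goods: 1316.6 - 3282.7 - 1580.3 = -3546.4
Services: 583.2 + 559.6 - 329.0 - 624.3 - 329.8 - 1272.0 + 308.2 = -1104.1
Trade balance = -3546.4 + (-1104.1) = -4650.5
(Excluded from the trade balance — financial account: new loans extended by domestic banks to foreign borrowers 408.0, foreign purchases of domestic corporate bonds 1866.0; primary income: profits repatriated by foreign-owned firms operating domestically 380.1, reinvested earnings on direct investment abroad 248.0; capital account: acquisition of foreign patents and trademarks (non-produced assets) 223.6, capital transfers received from emigrants 109.5.)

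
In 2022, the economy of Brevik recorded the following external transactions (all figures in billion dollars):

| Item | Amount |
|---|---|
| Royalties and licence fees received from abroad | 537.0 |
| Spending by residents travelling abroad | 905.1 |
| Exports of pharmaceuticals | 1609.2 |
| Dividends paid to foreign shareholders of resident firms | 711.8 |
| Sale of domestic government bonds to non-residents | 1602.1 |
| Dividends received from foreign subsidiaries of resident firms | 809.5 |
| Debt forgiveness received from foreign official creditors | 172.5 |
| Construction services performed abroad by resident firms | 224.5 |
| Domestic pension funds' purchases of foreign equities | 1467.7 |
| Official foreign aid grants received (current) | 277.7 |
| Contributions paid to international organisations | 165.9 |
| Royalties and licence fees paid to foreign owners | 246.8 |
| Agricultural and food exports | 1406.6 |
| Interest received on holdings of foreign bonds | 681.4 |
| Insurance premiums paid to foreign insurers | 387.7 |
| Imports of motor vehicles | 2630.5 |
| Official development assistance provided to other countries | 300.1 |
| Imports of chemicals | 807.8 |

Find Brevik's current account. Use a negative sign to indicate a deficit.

Goods: -2630.5 + 1406.6 + 1609.2 - 807.8 = -422.5
Services: 537.0 + 224.5 - 246.8 - 905.1 - 387.7 = -778.1
Primary income: -711.8 + 681.4 + 809.5 = 779.1
Secondary income: -165.9 + 277.7 - 300.1 = -188.3
Current account = (-422.5) + (-778.1) + 779.1 + (-188.3) = -609.8
(Excluded from the current account — financial account: sale of domestic government bonds to non-residents 1602.1, domestic pension funds' purchases of foreign equities 1467.7; capital account: debt forgiveness received from foreign official creditors 172.5.)

-609.8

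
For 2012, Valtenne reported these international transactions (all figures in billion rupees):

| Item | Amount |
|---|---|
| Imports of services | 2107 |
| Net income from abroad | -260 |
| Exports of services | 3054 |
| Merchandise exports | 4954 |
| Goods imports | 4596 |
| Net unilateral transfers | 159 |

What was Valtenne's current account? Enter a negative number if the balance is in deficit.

1204

Goods balance = 4954 - 4596 = 358
Services balance = 3054 - 2107 = 947
Trade balance (goods + services) = 358 + 947 = 1305
Net primary income = -260
Net secondary income = 159
Current account = 1305 + (-260) + 159 = 1204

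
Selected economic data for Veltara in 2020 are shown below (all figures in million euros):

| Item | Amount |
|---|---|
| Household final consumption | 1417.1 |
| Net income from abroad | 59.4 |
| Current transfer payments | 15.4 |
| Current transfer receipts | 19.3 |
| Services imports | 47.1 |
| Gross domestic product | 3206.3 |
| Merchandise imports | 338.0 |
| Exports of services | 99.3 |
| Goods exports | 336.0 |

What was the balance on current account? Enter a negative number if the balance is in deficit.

Goods balance = 336.0 - 338.0 = -2.0
Services balance = 99.3 - 47.1 = 52.2
Trade balance (goods + services) = -2.0 + 52.2 = 50.2
Net primary income = 59.4
Net secondary income = 19.3 - 15.4 = 3.9
Current account = 50.2 + 59.4 + 3.9 = 113.5

113.5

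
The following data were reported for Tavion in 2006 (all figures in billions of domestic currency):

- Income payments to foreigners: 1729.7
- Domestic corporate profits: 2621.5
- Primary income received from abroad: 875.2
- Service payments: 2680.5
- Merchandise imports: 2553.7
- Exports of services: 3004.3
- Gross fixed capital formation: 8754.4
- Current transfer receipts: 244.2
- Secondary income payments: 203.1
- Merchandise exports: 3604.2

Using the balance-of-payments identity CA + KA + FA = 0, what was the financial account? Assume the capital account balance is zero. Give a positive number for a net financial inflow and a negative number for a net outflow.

Goods balance = 3604.2 - 2553.7 = 1050.5
Services balance = 3004.3 - 2680.5 = 323.8
Trade balance (goods + services) = 1050.5 + 323.8 = 1374.3
Net primary income = 875.2 - 1729.7 = -854.5
Net secondary income = 244.2 - 203.1 = 41.1
Current account = 1374.3 + (-854.5) + 41.1 = 560.9
Financial account = -(560.9) = -560.9

-560.9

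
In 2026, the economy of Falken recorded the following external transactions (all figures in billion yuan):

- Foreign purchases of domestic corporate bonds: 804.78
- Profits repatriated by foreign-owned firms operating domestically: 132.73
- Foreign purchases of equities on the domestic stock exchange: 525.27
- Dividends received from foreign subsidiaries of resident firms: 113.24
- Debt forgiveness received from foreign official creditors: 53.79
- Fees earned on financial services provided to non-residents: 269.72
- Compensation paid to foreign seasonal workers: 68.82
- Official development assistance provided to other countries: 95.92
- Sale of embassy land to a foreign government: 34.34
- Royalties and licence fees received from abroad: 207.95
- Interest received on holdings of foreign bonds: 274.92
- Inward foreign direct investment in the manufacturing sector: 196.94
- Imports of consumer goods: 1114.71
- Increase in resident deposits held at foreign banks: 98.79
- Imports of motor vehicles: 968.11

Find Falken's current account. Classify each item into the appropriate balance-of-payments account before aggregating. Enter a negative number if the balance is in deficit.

Goods: -968.11 - 1114.71 = -2082.82
Services: 207.95 + 269.72 = 477.67
Primary income: -68.82 + 113.24 + 274.92 - 132.73 = 186.61
Secondary income: -95.92
Current account = (-2082.82) + 477.67 + 186.61 + (-95.92) = -1514.46
(Excluded from the current account — financial account: foreign purchases of domestic corporate bonds 804.78, foreign purchases of equities on the domestic stock exchange 525.27, inward foreign direct investment in the manufacturing sector 196.94, increase in resident deposits held at foreign banks 98.79; capital account: debt forgiveness received from foreign official creditors 53.79, sale of embassy land to a foreign government 34.34.)

-1514.46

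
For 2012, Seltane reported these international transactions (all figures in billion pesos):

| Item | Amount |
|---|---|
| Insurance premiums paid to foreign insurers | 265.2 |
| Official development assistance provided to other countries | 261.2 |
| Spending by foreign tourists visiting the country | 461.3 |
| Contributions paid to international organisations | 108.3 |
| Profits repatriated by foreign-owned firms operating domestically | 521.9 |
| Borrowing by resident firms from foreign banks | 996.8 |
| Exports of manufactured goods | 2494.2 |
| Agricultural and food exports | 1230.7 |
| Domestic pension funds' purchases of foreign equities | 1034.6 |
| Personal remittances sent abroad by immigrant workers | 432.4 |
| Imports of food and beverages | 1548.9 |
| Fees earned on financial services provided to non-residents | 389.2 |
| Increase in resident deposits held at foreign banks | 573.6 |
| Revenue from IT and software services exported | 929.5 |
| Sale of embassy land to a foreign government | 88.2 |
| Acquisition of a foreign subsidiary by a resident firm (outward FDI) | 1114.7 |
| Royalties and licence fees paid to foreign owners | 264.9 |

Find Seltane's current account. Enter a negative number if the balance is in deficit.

2102.1

Goods: 1230.7 - 1548.9 + 2494.2 = 2176.0
Services: 461.3 + 929.5 - 265.2 - 264.9 + 389.2 = 1249.9
Primary income: -521.9
Secondary income: -432.4 - 261.2 - 108.3 = -801.9
Current account = 2176.0 + 1249.9 + (-521.9) + (-801.9) = 2102.1
(Excluded from the current account — financial account: borrowing by resident firms from foreign banks 996.8, domestic pension funds' purchases of foreign equities 1034.6, increase in resident deposits held at foreign banks 573.6, acquisition of a foreign subsidiary by a resident firm (outward FDI) 1114.7; capital account: sale of embassy land to a foreign government 88.2.)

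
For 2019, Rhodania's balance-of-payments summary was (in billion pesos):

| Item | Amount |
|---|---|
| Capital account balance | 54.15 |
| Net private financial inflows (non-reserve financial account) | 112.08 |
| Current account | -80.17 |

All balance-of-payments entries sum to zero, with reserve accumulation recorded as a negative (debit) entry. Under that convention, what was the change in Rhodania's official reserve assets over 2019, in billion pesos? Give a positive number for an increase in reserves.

Official reserve transactions balance = -((-80.17) + 54.15 + 112.08) = -86.06
An accumulation of reserves is recorded as a debit (negative entry), so the change in the stock of reserves is the negative of that balance.
Change in official reserves = -(-86.06) = 86.06

86.06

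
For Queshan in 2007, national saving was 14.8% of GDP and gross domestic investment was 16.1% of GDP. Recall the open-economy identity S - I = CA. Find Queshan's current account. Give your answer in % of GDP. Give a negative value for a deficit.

CA = S - I = 14.8 - 16.1 = -1.3

-1.3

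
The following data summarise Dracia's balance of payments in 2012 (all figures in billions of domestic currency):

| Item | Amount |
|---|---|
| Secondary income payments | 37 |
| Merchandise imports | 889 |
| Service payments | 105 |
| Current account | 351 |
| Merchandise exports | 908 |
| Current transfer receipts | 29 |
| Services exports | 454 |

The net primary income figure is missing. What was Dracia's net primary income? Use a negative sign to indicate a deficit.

Current account = goods balance + services balance + net primary income + net secondary income
Sum of the known components = 360
Net primary income = CA - (known components) = 351 - 360 = -9

-9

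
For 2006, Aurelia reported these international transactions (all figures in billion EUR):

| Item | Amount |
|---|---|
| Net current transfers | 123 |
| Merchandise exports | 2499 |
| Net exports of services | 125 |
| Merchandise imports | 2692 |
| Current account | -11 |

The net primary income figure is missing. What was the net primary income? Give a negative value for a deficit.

-66

Current account = goods balance + services balance + net primary income + net secondary income
Sum of the known components = 55
Net primary income = CA - (known components) = -11 - 55 = -66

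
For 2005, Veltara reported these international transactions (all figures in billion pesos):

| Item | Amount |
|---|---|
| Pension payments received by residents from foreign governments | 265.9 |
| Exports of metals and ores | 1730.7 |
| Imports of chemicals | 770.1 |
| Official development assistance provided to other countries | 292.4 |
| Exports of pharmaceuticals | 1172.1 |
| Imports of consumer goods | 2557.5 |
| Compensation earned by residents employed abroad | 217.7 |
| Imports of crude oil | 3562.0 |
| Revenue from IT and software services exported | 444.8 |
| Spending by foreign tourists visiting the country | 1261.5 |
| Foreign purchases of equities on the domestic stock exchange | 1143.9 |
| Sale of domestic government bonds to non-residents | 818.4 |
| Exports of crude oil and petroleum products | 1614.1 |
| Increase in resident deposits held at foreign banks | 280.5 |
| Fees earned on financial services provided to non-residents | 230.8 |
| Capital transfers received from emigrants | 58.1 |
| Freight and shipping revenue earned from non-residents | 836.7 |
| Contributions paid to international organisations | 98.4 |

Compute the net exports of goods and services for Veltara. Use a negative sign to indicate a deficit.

Goods: 1730.7 + 1614.1 - 770.1 - 2557.5 + 1172.1 - 3562.0 = -2372.7
Services: 230.8 + 444.8 + 836.7 + 1261.5 = 2773.8
Trade balance = -2372.7 + 2773.8 = 401.1
(Excluded from the trade balance — secondary income: pension payments received by residents from foreign governments 265.9, official development assistance provided to other countries 292.4, contributions paid to international organisations 98.4; primary income: compensation earned by residents employed abroad 217.7; financial account: foreign purchases of equities on the domestic stock exchange 1143.9, sale of domestic government bonds to non-residents 818.4, increase in resident deposits held at foreign banks 280.5; capital account: capital transfers received from emigrants 58.1.)

401.1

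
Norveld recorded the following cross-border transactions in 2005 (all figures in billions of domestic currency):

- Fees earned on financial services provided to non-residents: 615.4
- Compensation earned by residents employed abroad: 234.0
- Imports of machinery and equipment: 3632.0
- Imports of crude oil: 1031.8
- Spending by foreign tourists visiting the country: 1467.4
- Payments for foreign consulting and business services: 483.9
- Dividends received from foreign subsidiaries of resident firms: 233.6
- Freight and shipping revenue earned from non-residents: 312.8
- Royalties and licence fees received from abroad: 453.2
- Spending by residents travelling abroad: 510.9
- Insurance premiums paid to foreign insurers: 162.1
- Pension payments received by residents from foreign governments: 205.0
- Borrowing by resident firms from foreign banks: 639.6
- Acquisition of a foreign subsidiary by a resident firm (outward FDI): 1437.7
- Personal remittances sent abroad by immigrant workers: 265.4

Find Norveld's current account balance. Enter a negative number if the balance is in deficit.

Goods: -3632.0 - 1031.8 = -4663.8
Services: -483.9 + 1467.4 + 453.2 + 312.8 + 615.4 - 162.1 - 510.9 = 1691.9
Primary income: 234.0 + 233.6 = 467.6
Secondary income: -265.4 + 205.0 = -60.4
Current account = (-4663.8) + 1691.9 + 467.6 + (-60.4) = -2564.7
(Excluded from the current account — financial account: borrowing by resident firms from foreign banks 639.6, acquisition of a foreign subsidiary by a resident firm (outward FDI) 1437.7.)

-2564.7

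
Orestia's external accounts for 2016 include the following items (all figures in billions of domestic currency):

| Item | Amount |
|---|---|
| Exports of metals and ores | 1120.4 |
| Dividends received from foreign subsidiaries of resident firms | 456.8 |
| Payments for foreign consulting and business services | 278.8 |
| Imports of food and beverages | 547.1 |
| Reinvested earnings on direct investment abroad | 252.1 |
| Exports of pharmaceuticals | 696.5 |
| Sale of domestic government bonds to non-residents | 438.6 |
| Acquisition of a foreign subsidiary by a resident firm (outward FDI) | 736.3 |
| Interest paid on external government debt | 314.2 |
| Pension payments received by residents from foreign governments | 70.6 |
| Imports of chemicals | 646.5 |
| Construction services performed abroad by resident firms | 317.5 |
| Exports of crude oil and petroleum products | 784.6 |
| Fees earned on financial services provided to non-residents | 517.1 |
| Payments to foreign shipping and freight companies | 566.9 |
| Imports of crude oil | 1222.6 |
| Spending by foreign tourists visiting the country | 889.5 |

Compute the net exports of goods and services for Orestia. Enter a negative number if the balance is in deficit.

1063.7

Goods: 784.6 + 1120.4 - 547.1 + 696.5 - 646.5 - 1222.6 = 185.3
Services: 317.5 + 889.5 - 278.8 - 566.9 + 517.1 = 878.4
Trade balance = 185.3 + 878.4 = 1063.7
(Excluded from the trade balance — primary income: dividends received from foreign subsidiaries of resident firms 456.8, reinvested earnings on direct investment abroad 252.1, interest paid on external government debt 314.2; financial account: sale of domestic government bonds to non-residents 438.6, acquisition of a foreign subsidiary by a resident firm (outward FDI) 736.3; secondary income: pension payments received by residents from foreign governments 70.6.)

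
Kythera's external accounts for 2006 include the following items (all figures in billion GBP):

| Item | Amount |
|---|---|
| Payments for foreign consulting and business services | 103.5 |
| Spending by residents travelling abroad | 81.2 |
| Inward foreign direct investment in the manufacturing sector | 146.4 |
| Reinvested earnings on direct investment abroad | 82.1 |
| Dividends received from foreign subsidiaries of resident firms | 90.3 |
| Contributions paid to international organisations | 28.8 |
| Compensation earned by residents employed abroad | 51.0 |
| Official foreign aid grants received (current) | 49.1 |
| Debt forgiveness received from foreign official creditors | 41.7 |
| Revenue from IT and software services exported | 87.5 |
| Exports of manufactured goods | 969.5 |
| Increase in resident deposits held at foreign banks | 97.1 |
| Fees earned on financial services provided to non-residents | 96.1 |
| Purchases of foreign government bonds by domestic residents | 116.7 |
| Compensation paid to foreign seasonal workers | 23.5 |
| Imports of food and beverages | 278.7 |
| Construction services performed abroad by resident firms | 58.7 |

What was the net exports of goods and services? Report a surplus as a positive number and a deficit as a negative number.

748.4

Goods: -278.7 + 969.5 = 690.8
Services: 58.7 - 81.2 + 96.1 + 87.5 - 103.5 = 57.6
Trade balance = 690.8 + 57.6 = 748.4
(Excluded from the trade balance — financial account: inward foreign direct investment in the manufacturing sector 146.4, increase in resident deposits held at foreign banks 97.1, purchases of foreign government bonds by domestic residents 116.7; primary income: reinvested earnings on direct investment abroad 82.1, dividends received from foreign subsidiaries of resident firms 90.3, compensation earned by residents employed abroad 51.0, compensation paid to foreign seasonal workers 23.5; secondary income: contributions paid to international organisations 28.8, official foreign aid grants received (current) 49.1; capital account: debt forgiveness received from foreign official creditors 41.7.)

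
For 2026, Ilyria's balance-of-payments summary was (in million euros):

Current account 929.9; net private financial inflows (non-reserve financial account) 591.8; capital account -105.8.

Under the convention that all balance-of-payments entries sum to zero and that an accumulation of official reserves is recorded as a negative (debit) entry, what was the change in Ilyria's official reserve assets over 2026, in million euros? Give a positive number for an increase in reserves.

1415.9

Official reserve transactions balance = -(929.9 + (-105.8) + 591.8) = -1415.9
An accumulation of reserves is recorded as a debit (negative entry), so the change in the stock of reserves is the negative of that balance.
Change in official reserves = -(-1415.9) = 1415.9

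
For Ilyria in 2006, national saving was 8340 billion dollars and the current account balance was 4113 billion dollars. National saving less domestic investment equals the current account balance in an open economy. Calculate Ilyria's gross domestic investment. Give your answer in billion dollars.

I = S - CA = 8340 - 4113 = 4227

4227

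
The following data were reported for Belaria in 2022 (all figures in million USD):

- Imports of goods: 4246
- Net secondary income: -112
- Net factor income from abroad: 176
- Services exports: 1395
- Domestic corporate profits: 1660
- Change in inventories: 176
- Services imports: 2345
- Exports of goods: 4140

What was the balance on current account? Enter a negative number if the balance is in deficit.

Goods balance = 4140 - 4246 = -106
Services balance = 1395 - 2345 = -950
Trade balance (goods + services) = -106 + (-950) = -1056
Net primary income = 176
Net secondary income = -112
Current account = -1056 + 176 + (-112) = -992

-992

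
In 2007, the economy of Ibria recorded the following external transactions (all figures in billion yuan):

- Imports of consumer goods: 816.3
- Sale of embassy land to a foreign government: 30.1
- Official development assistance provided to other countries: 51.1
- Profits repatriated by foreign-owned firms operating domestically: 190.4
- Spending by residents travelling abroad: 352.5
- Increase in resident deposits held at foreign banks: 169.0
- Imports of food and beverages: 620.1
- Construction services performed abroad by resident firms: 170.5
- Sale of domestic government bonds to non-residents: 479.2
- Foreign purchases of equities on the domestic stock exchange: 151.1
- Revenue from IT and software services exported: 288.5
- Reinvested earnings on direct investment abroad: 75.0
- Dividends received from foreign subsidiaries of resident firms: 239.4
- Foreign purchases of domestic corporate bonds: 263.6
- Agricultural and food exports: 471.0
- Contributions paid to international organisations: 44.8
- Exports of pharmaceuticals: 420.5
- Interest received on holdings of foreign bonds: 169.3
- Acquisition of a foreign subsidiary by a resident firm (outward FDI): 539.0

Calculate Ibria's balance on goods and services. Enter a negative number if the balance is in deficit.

-438.4

Goods: 420.5 - 620.1 - 816.3 + 471.0 = -544.9
Services: 170.5 + 288.5 - 352.5 = 106.5
Trade balance = -544.9 + 106.5 = -438.4
(Excluded from the trade balance — capital account: sale of embassy land to a foreign government 30.1; secondary income: official development assistance provided to other countries 51.1, contributions paid to international organisations 44.8; primary income: profits repatriated by foreign-owned firms operating domestically 190.4, reinvested earnings on direct investment abroad 75.0, dividends received from foreign subsidiaries of resident firms 239.4, interest received on holdings of foreign bonds 169.3; financial account: increase in resident deposits held at foreign banks 169.0, sale of domestic government bonds to non-residents 479.2, foreign purchases of equities on the domestic stock exchange 151.1, foreign purchases of domestic corporate bonds 263.6, acquisition of a foreign subsidiary by a resident firm (outward FDI) 539.0.)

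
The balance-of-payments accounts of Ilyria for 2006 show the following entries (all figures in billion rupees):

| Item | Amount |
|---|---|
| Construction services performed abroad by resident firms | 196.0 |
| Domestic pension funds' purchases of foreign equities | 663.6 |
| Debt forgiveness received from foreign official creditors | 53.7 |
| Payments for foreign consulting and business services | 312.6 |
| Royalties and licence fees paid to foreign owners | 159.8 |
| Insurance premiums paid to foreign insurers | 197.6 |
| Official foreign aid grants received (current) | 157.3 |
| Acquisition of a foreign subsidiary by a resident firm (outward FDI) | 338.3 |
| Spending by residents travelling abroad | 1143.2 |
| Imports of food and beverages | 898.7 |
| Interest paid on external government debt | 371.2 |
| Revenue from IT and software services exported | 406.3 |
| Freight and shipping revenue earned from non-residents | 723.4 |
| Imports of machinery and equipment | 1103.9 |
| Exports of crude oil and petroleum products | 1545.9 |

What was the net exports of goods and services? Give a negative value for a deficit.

Goods: 1545.9 - 898.7 - 1103.9 = -456.7
Services: 406.3 + 723.4 - 1143.2 - 159.8 + 196.0 - 312.6 - 197.6 = -487.5
Trade balance = -456.7 + (-487.5) = -944.2
(Excluded from the trade balance — financial account: domestic pension funds' purchases of foreign equities 663.6, acquisition of a foreign subsidiary by a resident firm (outward FDI) 338.3; capital account: debt forgiveness received from foreign official creditors 53.7; secondary income: official foreign aid grants received (current) 157.3; primary income: interest paid on external government debt 371.2.)

-944.2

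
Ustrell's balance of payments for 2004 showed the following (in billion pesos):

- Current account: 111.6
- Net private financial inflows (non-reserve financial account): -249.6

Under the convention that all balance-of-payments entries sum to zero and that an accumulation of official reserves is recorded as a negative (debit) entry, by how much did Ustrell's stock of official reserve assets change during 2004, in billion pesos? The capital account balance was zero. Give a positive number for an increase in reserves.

Official reserve transactions balance = -(111.6 + (-249.6)) = 138.0
An accumulation of reserves is recorded as a debit (negative entry), so the change in the stock of reserves is the negative of that balance.
Change in official reserves = -(138.0) = -138.0

-138.0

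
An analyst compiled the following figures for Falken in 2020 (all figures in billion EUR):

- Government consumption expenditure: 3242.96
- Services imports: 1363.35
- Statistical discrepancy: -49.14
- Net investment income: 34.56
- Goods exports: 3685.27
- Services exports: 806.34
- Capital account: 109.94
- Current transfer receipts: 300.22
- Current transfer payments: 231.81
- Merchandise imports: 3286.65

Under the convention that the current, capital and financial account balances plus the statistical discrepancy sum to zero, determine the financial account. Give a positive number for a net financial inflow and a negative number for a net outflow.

-5.38

Goods balance = 3685.27 - 3286.65 = 398.62
Services balance = 806.34 - 1363.35 = -557.01
Trade balance (goods + services) = 398.62 + (-557.01) = -158.39
Net primary income = 34.56
Net secondary income = 300.22 - 231.81 = 68.41
Current account = -158.39 + 34.56 + 68.41 = -55.42
Financial account = -(-55.42 + 109.94 + (-49.14)) = -5.38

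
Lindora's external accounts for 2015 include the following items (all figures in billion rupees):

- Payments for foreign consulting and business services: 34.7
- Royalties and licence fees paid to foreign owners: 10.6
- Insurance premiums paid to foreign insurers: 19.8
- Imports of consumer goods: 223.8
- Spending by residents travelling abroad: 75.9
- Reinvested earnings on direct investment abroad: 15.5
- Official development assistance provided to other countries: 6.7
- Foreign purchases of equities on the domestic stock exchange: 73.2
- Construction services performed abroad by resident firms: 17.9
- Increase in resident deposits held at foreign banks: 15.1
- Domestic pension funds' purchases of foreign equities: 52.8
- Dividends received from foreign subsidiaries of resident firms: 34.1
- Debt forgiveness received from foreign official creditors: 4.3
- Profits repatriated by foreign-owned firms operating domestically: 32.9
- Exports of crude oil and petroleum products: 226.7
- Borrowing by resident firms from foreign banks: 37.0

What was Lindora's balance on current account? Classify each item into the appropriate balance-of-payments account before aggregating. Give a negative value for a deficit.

-110.2

Goods: -223.8 + 226.7 = 2.9
Services: -10.6 + 17.9 - 75.9 - 19.8 - 34.7 = -123.1
Primary income: 34.1 - 32.9 + 15.5 = 16.7
Secondary income: -6.7
Current account = 2.9 + (-123.1) + 16.7 + (-6.7) = -110.2
(Excluded from the current account — financial account: foreign purchases of equities on the domestic stock exchange 73.2, increase in resident deposits held at foreign banks 15.1, domestic pension funds' purchases of foreign equities 52.8, borrowing by resident firms from foreign banks 37.0; capital account: debt forgiveness received from foreign official creditors 4.3.)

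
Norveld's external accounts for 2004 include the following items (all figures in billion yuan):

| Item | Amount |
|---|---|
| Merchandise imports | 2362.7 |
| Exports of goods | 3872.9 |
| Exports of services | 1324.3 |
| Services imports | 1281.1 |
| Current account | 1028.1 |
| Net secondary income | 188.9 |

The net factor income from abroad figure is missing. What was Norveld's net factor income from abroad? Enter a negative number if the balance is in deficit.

Current account = goods balance + services balance + net primary income + net secondary income
Sum of the known components = 1742.3
Net factor income from abroad = CA - (known components) = 1028.1 - 1742.3 = -714.2

-714.2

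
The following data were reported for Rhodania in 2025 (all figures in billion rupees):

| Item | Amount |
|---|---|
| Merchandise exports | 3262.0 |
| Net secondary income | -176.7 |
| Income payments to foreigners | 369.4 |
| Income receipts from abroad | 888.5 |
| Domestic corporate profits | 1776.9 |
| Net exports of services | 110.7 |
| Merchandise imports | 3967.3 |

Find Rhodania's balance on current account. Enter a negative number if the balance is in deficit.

Goods balance = 3262.0 - 3967.3 = -705.3
Services balance = 110.7
Trade balance (goods + services) = -705.3 + 110.7 = -594.6
Net primary income = 888.5 - 369.4 = 519.1
Net secondary income = -176.7
Current account = -594.6 + 519.1 + (-176.7) = -252.2

-252.2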